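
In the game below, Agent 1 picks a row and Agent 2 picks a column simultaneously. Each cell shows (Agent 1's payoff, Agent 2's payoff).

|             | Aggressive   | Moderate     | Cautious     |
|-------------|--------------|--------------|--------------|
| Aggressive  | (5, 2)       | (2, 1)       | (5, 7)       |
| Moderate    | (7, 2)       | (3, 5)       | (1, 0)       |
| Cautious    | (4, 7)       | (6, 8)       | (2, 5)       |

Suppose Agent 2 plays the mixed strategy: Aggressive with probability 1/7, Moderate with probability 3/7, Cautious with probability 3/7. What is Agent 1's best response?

Agent 1's best reply maximizes expected payoff against the mix.
Aggressive: (1/7)·5 + (3/7)·2 + (3/7)·5 = 26/7
Moderate: (1/7)·7 + (3/7)·3 + (3/7)·1 = 19/7
Cautious: (1/7)·4 + (3/7)·6 + (3/7)·2 = 4
Highest expected payoff is 4, from Cautious.

Cautious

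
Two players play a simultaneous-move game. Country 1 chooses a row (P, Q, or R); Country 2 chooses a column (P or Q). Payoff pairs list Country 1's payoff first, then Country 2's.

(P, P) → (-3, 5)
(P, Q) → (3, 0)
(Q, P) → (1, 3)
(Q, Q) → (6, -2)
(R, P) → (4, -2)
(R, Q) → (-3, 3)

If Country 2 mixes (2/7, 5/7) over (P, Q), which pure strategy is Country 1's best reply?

Compute Country 1's expected payoff from each pure strategy against the given mix.
P: (2/7)·(-3) + (5/7)·3 = 9/7
Q: (2/7)·1 + (5/7)·6 = 32/7
R: (2/7)·4 + (5/7)·(-3) = -1
Highest expected payoff is 32/7, from Q.

Q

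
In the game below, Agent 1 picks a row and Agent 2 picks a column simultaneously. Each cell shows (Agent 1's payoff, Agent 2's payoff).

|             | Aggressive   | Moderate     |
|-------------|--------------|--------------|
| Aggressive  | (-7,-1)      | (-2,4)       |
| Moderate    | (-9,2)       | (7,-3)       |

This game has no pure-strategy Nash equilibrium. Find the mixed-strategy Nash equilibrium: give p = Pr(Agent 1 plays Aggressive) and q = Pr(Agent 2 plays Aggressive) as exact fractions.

Each player's mixing probability is pinned down by making the *other* player indifferent.
Agent 2 indifferent between Aggressive and Moderate: p·(-1) + (1−p)·2 = p·4 + (1−p)·(-3) ⟹ 2 + (-3)p = (-3) + 7p ⟹ p = 1/2.
Agent 1 indifferent between Aggressive and Moderate: q·(-7) + (1−q)·(-2) = q·(-9) + (1−q)·7 ⟹ (-2) + (-5)q = 7 + (-16)q ⟹ q = 9/11.

p = 1/2, q = 9/11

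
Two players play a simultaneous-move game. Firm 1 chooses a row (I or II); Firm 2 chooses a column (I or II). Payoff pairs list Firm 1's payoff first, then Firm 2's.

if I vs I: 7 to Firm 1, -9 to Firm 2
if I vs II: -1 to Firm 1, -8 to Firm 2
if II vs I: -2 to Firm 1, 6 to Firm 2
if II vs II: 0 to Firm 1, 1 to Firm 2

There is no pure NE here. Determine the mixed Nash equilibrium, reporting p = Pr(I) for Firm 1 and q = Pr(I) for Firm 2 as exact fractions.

p = 5/6, q = 1/10

Each player's mixing probability is pinned down by making the *other* player indifferent.
Firm 2 indifferent between I and II: p·(-9) + (1−p)·6 = p·(-8) + (1−p)·1 ⟹ 6 + (-15)p = 1 + (-9)p ⟹ p = 5/6.
Firm 1 indifferent between I and II: q·7 + (1−q)·(-1) = q·(-2) + (1−q)·0 ⟹ (-1) + 8q = 0 + (-2)q ⟹ q = 1/10.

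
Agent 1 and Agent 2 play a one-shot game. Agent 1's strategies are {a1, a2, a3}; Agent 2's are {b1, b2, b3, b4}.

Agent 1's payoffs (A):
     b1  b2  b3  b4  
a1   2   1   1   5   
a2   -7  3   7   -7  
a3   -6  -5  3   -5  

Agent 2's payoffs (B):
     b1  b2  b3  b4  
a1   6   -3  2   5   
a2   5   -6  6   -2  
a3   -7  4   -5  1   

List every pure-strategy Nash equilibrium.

(a1, b1) and (a2, b3)

Find each player's best response to every opponent strategy; NE are the intersections.
Agent 1's best responses — vs b1: a1 (payoff 2); vs b2: a2 (payoff 3); vs b3: a2 (payoff 7); vs b4: a1 (payoff 5).
Agent 2's best responses — vs a1: b1 (payoff 6); vs a2: b3 (payoff 6); vs a3: b2 (payoff 4).
Mutual best responses occur at (a1, b1) and (a2, b3); at each, neither player gains by switching.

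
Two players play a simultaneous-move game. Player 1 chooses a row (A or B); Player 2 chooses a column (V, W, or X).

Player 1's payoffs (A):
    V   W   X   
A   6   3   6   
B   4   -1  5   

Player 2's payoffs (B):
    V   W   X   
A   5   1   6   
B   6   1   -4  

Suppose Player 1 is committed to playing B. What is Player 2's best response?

V

With Player 1 fixed at B, Player 2's payoffs are: V → 6, W → 1, X → -4.
The maximum is 6, achieved by V.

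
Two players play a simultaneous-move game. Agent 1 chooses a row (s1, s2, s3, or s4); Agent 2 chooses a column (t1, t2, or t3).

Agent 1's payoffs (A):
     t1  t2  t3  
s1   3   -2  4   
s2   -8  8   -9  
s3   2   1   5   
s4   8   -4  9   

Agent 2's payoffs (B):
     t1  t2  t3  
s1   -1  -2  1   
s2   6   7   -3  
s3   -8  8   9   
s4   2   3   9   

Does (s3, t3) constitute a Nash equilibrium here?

No

Holding Agent 2 at t3: Agent 1 gets 5 from s3 but could get 9 by switching to s4. Agent 1 has a profitable deviation.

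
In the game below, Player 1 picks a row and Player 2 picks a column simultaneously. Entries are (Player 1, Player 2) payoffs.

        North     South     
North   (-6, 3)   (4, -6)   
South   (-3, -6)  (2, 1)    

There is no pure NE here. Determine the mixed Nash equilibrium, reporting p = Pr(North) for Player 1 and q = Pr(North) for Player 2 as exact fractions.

In a mixed NE each player is indifferent between their pure strategies, so the opponent's mix sets the indifference.
Player 2 indifferent between North and South: p·3 + (1−p)·(-6) = p·(-6) + (1−p)·1 ⟹ (-6) + 9p = 1 + (-7)p ⟹ p = 7/16.
Player 1 indifferent between North and South: q·(-6) + (1−q)·4 = q·(-3) + (1−q)·2 ⟹ 4 + (-10)q = 2 + (-5)q ⟹ q = 2/5.

p = 7/16, q = 2/5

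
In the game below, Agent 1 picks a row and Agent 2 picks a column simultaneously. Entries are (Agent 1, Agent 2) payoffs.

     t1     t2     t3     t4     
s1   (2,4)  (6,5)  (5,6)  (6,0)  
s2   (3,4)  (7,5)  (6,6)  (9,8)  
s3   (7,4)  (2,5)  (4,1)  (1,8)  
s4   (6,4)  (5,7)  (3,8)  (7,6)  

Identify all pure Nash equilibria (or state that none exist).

(s2, t4)

Find each player's best response to every opponent strategy; NE are the intersections.
Agent 1's best responses — vs t1: s3 (payoff 7); vs t2: s2 (payoff 7); vs t3: s2 (payoff 6); vs t4: s2 (payoff 9).
Agent 2's best responses — vs s1: t3 (payoff 6); vs s2: t4 (payoff 8); vs s3: t4 (payoff 8); vs s4: t3 (payoff 8).
The only mutual best response is (s2, t4); neither player gains by switching there.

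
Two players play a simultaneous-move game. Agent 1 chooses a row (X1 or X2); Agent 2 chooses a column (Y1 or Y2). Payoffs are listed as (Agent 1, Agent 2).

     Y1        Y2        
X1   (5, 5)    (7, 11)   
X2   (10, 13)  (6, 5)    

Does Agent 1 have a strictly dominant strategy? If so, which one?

A strategy is strictly dominant if it gives Agent 1 a strictly higher payoff than every other strategy, against every choice by the opponent.
X1 is not dominant: against Y1, X2 gives 10 > 5.
X2 is not dominant: against Y2, X1 gives 7 > 6.
No single strategy is best against every opponent action.

No strictly dominant strategy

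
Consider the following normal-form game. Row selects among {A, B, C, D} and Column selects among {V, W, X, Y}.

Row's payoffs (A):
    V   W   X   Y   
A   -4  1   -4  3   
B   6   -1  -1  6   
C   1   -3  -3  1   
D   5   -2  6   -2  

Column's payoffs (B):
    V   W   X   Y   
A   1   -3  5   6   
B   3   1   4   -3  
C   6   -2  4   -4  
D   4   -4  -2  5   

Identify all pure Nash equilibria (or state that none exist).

A profile is a Nash equilibrium when each player is best-responding to the other.
Row's best responses — vs V: B (payoff 6); vs W: A (payoff 1); vs X: D (payoff 6); vs Y: B (payoff 6).
Column's best responses — vs A: Y (payoff 6); vs B: X (payoff 4); vs C: V (payoff 6); vs D: Y (payoff 5).
No cell has both players best-responding. For instance, Row's best reply to X is D, but against D Column prefers Y over X.

No pure-strategy Nash equilibrium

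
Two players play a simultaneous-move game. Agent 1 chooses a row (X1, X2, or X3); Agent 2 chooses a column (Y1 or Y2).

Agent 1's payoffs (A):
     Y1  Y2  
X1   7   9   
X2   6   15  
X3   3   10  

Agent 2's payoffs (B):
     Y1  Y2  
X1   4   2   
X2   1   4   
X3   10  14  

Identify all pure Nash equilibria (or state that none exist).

A profile is a Nash equilibrium when each player is best-responding to the other.
Agent 1's best responses — vs Y1: X1 (payoff 7); vs Y2: X2 (payoff 15).
Agent 2's best responses — vs X1: Y1 (payoff 4); vs X2: Y2 (payoff 4); vs X3: Y2 (payoff 14).
Mutual best responses occur at (X1, Y1) and (X2, Y2); at each, neither player gains by switching.

(X1, Y1) and (X2, Y2)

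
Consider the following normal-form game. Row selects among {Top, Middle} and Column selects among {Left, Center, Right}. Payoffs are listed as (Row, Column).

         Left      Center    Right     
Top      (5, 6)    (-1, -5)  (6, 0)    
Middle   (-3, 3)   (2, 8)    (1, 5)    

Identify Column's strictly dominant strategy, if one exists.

Check whether one of Column's strategies beats all alternatives regardless of what the opponent does.
Left is not dominant: against Middle, Center gives 8 > 3.
Center is not dominant: against Top, Left gives 6 > -5.
Right is not dominant: against Top, Left gives 6 > 0.
No single strategy is best against every opponent action.

None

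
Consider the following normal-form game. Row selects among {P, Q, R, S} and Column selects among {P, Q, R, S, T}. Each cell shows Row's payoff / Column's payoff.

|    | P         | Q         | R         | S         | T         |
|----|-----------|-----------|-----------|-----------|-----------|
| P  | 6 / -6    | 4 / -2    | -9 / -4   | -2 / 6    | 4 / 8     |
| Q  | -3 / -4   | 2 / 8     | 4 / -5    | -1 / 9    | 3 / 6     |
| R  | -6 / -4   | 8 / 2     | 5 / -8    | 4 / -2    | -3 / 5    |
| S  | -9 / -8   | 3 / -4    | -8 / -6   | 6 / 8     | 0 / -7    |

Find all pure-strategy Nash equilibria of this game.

A profile is a Nash equilibrium when each player is best-responding to the other.
Row's best responses — vs P: P (payoff 6); vs Q: R (payoff 8); vs R: R (payoff 5); vs S: S (payoff 6); vs T: P (payoff 4).
Column's best responses — vs P: T (payoff 8); vs Q: S (payoff 9); vs R: T (payoff 5); vs S: S (payoff 8).
Mutual best responses occur at (P, T) and (S, S); at each, neither player gains by switching.

(P, T) and (S, S)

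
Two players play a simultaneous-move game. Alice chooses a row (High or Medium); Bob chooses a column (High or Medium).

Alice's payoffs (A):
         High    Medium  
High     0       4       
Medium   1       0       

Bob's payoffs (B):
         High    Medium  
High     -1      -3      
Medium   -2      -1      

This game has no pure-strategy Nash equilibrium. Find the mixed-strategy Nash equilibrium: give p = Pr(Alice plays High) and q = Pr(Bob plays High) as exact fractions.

In a mixed NE each player is indifferent between their pure strategies, so the opponent's mix sets the indifference.
Bob indifferent between High and Medium: p·(-1) + (1−p)·(-2) = p·(-3) + (1−p)·(-1) ⟹ (-2) + 1p = (-1) + (-2)p ⟹ p = 1/3.
Alice indifferent between High and Medium: q·0 + (1−q)·4 = q·1 + (1−q)·0 ⟹ 4 + (-4)q = 0 + 1q ⟹ q = 4/5.

p = 1/3, q = 4/5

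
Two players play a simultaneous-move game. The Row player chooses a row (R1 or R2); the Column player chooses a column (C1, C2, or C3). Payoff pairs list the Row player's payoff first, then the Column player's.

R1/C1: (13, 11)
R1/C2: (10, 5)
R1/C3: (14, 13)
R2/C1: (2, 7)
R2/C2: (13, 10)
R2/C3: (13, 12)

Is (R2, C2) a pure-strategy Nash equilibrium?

No

Holding the Column player at C2: the Row player gets 13 from R2, versus 10 from R1. No profitable deviation for the Row player.
Holding the Row player at R2: the Column player gets 10 from C2 but could get 12 by switching to C3. The Column player has a profitable deviation.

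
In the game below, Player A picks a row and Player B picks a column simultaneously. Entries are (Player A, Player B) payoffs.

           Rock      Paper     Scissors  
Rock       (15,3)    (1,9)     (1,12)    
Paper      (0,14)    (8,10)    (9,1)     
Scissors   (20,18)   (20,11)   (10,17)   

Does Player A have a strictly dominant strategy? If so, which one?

Check whether one of Player A's strategies beats all alternatives regardless of what the opponent does.
Scissors strictly dominates: vs Rock: 20 > each of {15, 0}; vs Paper: 20 > each of {1, 8}; vs Scissors: 10 > each of {1, 9}.

Scissors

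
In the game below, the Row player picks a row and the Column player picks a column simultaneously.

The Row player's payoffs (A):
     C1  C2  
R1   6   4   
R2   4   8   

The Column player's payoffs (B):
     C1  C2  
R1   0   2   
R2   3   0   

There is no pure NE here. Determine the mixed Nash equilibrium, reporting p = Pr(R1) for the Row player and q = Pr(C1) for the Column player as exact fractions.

p = 3/5, q = 2/3

Each player's mixing probability is pinned down by making the *other* player indifferent.
The Column player indifferent between C1 and C2: p·0 + (1−p)·3 = p·2 + (1−p)·0 ⟹ 3 + (-3)p = 0 + 2p ⟹ p = 3/5.
The Row player indifferent between R1 and R2: q·6 + (1−q)·4 = q·4 + (1−q)·8 ⟹ 4 + 2q = 8 + (-4)q ⟹ q = 2/3.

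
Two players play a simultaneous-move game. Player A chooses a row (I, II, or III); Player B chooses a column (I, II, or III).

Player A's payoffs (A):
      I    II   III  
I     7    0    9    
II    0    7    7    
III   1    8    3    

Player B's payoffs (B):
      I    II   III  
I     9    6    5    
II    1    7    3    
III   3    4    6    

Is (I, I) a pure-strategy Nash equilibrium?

Yes

Holding Player B at I: Player A gets 7 from I, versus 0 from II, 1 from III. No profitable deviation for Player A.
Holding Player A at I: Player B gets 9 from I, versus 6 from II, 5 from III. No profitable deviation for Player B either.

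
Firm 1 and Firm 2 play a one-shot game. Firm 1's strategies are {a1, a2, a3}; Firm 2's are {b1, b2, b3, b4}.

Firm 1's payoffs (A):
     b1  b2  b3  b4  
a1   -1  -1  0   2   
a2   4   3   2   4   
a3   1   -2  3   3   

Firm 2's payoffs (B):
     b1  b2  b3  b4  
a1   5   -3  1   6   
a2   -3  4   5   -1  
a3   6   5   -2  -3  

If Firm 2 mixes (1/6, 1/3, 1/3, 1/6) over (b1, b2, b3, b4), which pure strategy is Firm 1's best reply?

Firm 1's best reply maximizes expected payoff against the mix.
a1: (1/6)·(-1) + (1/3)·(-1) + (1/3)·0 + (1/6)·2 = -1/6
a2: (1/6)·4 + (1/3)·3 + (1/3)·2 + (1/6)·4 = 3
a3: (1/6)·1 + (1/3)·(-2) + (1/3)·3 + (1/6)·3 = 1
Highest expected payoff is 3, from a2.

a2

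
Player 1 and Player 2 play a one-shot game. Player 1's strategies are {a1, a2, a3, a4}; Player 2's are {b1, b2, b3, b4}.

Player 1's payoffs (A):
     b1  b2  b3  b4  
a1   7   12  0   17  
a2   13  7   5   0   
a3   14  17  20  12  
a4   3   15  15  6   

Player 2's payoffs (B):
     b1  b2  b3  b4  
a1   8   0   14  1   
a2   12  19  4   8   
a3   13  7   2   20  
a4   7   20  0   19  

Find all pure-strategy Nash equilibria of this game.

No pure-strategy Nash equilibrium

Find each player's best response to every opponent strategy; NE are the intersections.
Player 1's best responses — vs b1: a3 (payoff 14); vs b2: a3 (payoff 17); vs b3: a3 (payoff 20); vs b4: a1 (payoff 17).
Player 2's best responses — vs a1: b3 (payoff 14); vs a2: b2 (payoff 19); vs a3: b4 (payoff 20); vs a4: b2 (payoff 20).
No cell has both players best-responding. For instance, Player 1's best reply to b2 is a3, but against a3 Player 2 prefers b4 over b2.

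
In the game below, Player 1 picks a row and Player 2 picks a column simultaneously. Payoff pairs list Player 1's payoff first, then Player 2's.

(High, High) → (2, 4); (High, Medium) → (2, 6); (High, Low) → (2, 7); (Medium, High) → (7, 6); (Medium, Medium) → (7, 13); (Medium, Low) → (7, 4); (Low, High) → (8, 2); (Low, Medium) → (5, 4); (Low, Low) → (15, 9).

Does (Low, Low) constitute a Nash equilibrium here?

Holding Player 2 at Low: Player 1 gets 15 from Low, versus 2 from High, 7 from Medium. No profitable deviation for Player 1.
Holding Player 1 at Low: Player 2 gets 9 from Low, versus 2 from High, 4 from Medium. No profitable deviation for Player 2 either.

Yes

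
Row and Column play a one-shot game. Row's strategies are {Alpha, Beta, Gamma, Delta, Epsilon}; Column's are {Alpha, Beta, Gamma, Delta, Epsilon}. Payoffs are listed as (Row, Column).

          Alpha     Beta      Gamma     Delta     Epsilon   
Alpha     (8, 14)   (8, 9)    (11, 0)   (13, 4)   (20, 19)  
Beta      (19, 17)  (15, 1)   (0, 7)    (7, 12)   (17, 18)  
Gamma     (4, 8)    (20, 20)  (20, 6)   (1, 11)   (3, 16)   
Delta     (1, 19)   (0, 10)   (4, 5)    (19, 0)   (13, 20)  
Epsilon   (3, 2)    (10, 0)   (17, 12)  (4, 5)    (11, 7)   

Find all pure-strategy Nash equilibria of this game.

Find each player's best response to every opponent strategy; NE are the intersections.
Row's best responses — vs Alpha: Beta (payoff 19); vs Beta: Gamma (payoff 20); vs Gamma: Gamma (payoff 20); vs Delta: Delta (payoff 19); vs Epsilon: Alpha (payoff 20).
Column's best responses — vs Alpha: Epsilon (payoff 19); vs Beta: Epsilon (payoff 18); vs Gamma: Beta (payoff 20); vs Delta: Epsilon (payoff 20); vs Epsilon: Gamma (payoff 12).
Mutual best responses occur at (Alpha, Epsilon) and (Gamma, Beta); at each, neither player gains by switching.

(Alpha, Epsilon) and (Gamma, Beta)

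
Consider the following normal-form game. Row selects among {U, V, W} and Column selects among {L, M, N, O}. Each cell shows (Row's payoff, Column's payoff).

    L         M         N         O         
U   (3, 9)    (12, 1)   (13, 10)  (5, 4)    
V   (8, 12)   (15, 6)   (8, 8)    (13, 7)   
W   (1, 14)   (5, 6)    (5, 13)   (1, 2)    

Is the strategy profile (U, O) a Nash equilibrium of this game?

Holding Column at O: Row gets 5 from U but could get 13 by switching to V. Row has a profitable deviation.

No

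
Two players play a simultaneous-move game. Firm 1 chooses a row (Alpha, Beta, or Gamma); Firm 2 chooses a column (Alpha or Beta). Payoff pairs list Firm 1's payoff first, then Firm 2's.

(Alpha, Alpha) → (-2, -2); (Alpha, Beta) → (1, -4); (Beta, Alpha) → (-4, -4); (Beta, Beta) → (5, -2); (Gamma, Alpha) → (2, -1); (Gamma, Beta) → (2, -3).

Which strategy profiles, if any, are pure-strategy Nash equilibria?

(Beta, Beta) and (Gamma, Alpha)

Check mutual best responses: a cell is a NE iff neither player can gain by unilaterally deviating.
Firm 1's best responses — vs Alpha: Gamma (payoff 2); vs Beta: Beta (payoff 5).
Firm 2's best responses — vs Alpha: Alpha (payoff -2); vs Beta: Beta (payoff -2); vs Gamma: Alpha (payoff -1).
Mutual best responses occur at (Beta, Beta) and (Gamma, Alpha); at each, neither player gains by switching.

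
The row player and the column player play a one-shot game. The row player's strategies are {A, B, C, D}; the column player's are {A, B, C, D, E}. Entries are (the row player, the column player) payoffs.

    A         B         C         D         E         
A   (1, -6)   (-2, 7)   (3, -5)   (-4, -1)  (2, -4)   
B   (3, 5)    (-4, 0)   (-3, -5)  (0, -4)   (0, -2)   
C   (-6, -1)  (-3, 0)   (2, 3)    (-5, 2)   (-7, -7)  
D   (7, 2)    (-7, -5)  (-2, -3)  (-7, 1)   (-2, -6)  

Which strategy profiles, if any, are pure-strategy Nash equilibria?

Check mutual best responses: a cell is a NE iff neither player can gain by unilaterally deviating.
The row player's best responses — vs A: D (payoff 7); vs B: A (payoff -2); vs C: A (payoff 3); vs D: B (payoff 0); vs E: A (payoff 2).
The column player's best responses — vs A: B (payoff 7); vs B: A (payoff 5); vs C: C (payoff 3); vs D: A (payoff 2).
Mutual best responses occur at (A, B) and (D, A); at each, neither player gains by switching.

(A, B) and (D, A)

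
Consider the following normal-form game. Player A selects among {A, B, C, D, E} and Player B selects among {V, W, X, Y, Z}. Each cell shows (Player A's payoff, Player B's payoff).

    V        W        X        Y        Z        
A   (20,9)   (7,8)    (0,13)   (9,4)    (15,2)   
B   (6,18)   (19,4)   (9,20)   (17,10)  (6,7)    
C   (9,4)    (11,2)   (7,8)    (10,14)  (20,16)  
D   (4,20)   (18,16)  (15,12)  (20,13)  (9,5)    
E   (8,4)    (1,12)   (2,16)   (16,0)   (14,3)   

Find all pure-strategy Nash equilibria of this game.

Check mutual best responses: a cell is a NE iff neither player can gain by unilaterally deviating.
Player A's best responses — vs V: A (payoff 20); vs W: B (payoff 19); vs X: D (payoff 15); vs Y: D (payoff 20); vs Z: C (payoff 20).
Player B's best responses — vs A: X (payoff 13); vs B: X (payoff 20); vs C: Z (payoff 16); vs D: V (payoff 20); vs E: X (payoff 16).
The only mutual best response is (C, Z); neither player gains by switching there.

(C, Z)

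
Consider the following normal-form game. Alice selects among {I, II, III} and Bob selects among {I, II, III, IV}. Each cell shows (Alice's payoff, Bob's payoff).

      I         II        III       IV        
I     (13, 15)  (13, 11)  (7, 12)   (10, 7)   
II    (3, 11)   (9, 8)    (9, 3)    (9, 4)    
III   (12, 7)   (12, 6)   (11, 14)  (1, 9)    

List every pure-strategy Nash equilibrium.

Check mutual best responses: a cell is a NE iff neither player can gain by unilaterally deviating.
Alice's best responses — vs I: I (payoff 13); vs II: I (payoff 13); vs III: III (payoff 11); vs IV: I (payoff 10).
Bob's best responses — vs I: I (payoff 15); vs II: I (payoff 11); vs III: III (payoff 14).
Mutual best responses occur at (I, I) and (III, III); at each, neither player gains by switching.

(I, I) and (III, III)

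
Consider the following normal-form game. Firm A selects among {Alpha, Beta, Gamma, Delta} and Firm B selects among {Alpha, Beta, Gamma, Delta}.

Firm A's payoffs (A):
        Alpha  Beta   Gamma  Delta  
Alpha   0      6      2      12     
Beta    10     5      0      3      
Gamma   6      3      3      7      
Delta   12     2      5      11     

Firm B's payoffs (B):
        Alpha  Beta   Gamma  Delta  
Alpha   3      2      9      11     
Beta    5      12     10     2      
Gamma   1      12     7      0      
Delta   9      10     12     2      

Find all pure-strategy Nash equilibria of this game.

Find each player's best response to every opponent strategy; NE are the intersections.
Firm A's best responses — vs Alpha: Delta (payoff 12); vs Beta: Alpha (payoff 6); vs Gamma: Delta (payoff 5); vs Delta: Alpha (payoff 12).
Firm B's best responses — vs Alpha: Delta (payoff 11); vs Beta: Beta (payoff 12); vs Gamma: Beta (payoff 12); vs Delta: Gamma (payoff 12).
Mutual best responses occur at (Alpha, Delta) and (Delta, Gamma); at each, neither player gains by switching.

(Alpha, Delta) and (Delta, Gamma)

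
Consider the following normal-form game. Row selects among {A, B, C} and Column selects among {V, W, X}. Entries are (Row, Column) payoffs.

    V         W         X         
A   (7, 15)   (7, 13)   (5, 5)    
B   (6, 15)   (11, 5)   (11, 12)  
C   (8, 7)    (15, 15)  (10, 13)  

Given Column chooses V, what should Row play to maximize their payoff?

With Column fixed at V, Row's payoffs are: A → 7, B → 6, C → 8.
The maximum is 8, achieved by C.

C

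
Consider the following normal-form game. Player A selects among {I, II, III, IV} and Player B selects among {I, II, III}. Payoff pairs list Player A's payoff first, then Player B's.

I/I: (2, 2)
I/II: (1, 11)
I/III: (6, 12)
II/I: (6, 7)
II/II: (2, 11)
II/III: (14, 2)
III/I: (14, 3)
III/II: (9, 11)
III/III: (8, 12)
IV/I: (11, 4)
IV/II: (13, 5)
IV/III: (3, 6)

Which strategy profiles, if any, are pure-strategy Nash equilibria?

Find each player's best response to every opponent strategy; NE are the intersections.
Player A's best responses — vs I: III (payoff 14); vs II: IV (payoff 13); vs III: II (payoff 14).
Player B's best responses — vs I: III (payoff 12); vs II: II (payoff 11); vs III: III (payoff 12); vs IV: III (payoff 6).
No cell has both players best-responding. For instance, Player A's best reply to I is III, but against III Player B prefers III over I.

None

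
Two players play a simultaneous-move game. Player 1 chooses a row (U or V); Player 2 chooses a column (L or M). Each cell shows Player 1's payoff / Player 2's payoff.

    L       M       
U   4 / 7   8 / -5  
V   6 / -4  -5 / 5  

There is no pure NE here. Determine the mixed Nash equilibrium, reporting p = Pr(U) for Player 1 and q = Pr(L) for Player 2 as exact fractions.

p = 3/7, q = 13/15

In a mixed NE each player is indifferent between their pure strategies, so the opponent's mix sets the indifference.
Player 2 indifferent between L and M: p·7 + (1−p)·(-4) = p·(-5) + (1−p)·5 ⟹ (-4) + 11p = 5 + (-10)p ⟹ p = 3/7.
Player 1 indifferent between U and V: q·4 + (1−q)·8 = q·6 + (1−q)·(-5) ⟹ 8 + (-4)q = (-5) + 11q ⟹ q = 13/15.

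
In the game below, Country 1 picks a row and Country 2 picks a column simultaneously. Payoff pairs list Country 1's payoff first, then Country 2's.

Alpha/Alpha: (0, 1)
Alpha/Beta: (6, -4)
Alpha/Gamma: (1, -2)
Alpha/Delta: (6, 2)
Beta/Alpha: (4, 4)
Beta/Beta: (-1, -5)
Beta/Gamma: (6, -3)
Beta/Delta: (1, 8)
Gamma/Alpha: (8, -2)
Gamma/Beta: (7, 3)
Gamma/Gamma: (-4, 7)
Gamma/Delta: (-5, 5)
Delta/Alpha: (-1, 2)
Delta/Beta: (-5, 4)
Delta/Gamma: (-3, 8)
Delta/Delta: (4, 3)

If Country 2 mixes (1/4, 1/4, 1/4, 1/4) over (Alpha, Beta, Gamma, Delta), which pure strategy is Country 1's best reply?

Alpha

Country 1's best reply maximizes expected payoff against the mix.
Alpha: (1/4)·0 + (1/4)·6 + (1/4)·1 + (1/4)·6 = 13/4
Beta: (1/4)·4 + (1/4)·(-1) + (1/4)·6 + (1/4)·1 = 5/2
Gamma: (1/4)·8 + (1/4)·7 + (1/4)·(-4) + (1/4)·(-5) = 3/2
Delta: (1/4)·(-1) + (1/4)·(-5) + (1/4)·(-3) + (1/4)·4 = -5/4
Highest expected payoff is 13/4, from Alpha.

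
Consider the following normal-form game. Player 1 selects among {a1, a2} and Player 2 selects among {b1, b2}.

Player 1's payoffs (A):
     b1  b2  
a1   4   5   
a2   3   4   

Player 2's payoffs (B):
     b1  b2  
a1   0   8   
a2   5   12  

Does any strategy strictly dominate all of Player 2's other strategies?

b2

Check whether one of Player 2's strategies beats all alternatives regardless of what the opponent does.
b2 strictly dominates: vs a1: 8 > 0; vs a2: 12 > 5.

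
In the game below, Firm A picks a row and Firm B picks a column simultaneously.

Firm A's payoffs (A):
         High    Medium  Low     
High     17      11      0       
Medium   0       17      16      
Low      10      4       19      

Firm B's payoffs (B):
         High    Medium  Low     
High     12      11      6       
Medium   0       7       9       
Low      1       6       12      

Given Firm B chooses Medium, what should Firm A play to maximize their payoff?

Medium

With Firm B fixed at Medium, Firm A's payoffs are: High → 11, Medium → 17, Low → 4.
The maximum is 17, achieved by Medium.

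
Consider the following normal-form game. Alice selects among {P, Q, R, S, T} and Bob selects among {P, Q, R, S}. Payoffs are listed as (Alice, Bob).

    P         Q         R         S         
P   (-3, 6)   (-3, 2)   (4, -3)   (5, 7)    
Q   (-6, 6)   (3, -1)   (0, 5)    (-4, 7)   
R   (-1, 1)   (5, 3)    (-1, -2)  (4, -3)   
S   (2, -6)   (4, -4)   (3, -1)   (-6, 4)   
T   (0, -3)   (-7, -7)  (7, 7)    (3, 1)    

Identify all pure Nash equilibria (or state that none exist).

A profile is a Nash equilibrium when each player is best-responding to the other.
Alice's best responses — vs P: S (payoff 2); vs Q: R (payoff 5); vs R: T (payoff 7); vs S: P (payoff 5).
Bob's best responses — vs P: S (payoff 7); vs Q: S (payoff 7); vs R: Q (payoff 3); vs S: S (payoff 4); vs T: R (payoff 7).
Mutual best responses occur at (P, S), (R, Q), and (T, R); at each, neither player gains by switching.

(P, S), (R, Q), and (T, R)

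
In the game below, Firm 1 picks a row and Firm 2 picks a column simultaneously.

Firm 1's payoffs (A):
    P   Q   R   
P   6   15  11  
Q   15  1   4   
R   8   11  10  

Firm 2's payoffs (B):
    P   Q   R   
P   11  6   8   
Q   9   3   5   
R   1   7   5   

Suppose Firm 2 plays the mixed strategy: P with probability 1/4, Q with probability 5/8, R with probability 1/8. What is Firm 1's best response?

P

Compute Firm 1's expected payoff from each pure strategy against the given mix.
P: (1/4)·6 + (5/8)·15 + (1/8)·11 = 49/4
Q: (1/4)·15 + (5/8)·1 + (1/8)·4 = 39/8
R: (1/4)·8 + (5/8)·11 + (1/8)·10 = 81/8
Highest expected payoff is 49/4, from P.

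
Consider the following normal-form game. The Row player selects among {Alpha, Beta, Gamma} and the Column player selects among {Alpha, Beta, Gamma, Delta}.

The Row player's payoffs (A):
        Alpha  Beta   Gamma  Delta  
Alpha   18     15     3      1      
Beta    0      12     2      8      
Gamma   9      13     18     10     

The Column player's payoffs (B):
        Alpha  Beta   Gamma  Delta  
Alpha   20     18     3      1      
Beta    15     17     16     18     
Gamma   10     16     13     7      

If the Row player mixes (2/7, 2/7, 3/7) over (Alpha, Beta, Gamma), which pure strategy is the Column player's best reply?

Beta

Compute the Column player's expected payoff from each pure strategy against the given mix.
Alpha: (2/7)·20 + (2/7)·15 + (3/7)·10 = 100/7
Beta: (2/7)·18 + (2/7)·17 + (3/7)·16 = 118/7
Gamma: (2/7)·3 + (2/7)·16 + (3/7)·13 = 11
Delta: (2/7)·1 + (2/7)·18 + (3/7)·7 = 59/7
Highest expected payoff is 118/7, from Beta.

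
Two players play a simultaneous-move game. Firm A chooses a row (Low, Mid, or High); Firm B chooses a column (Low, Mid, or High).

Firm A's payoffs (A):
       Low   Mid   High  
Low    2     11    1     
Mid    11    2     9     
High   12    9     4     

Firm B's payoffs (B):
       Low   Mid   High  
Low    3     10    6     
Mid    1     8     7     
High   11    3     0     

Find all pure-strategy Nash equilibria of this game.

A profile is a Nash equilibrium when each player is best-responding to the other.
Firm A's best responses — vs Low: High (payoff 12); vs Mid: Low (payoff 11); vs High: Mid (payoff 9).
Firm B's best responses — vs Low: Mid (payoff 10); vs Mid: Mid (payoff 8); vs High: Low (payoff 11).
Mutual best responses occur at (Low, Mid) and (High, Low); at each, neither player gains by switching.

(Low, Mid) and (High, Low)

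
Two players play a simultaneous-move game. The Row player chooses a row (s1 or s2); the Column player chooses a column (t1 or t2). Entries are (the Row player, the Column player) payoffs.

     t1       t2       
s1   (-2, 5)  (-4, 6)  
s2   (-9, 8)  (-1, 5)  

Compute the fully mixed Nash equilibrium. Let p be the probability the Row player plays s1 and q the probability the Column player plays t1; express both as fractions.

Each player's mixing probability is pinned down by making the *other* player indifferent.
The Column player indifferent between t1 and t2: p·5 + (1−p)·8 = p·6 + (1−p)·5 ⟹ 8 + (-3)p = 5 + 1p ⟹ p = 3/4.
The Row player indifferent between s1 and s2: q·(-2) + (1−q)·(-4) = q·(-9) + (1−q)·(-1) ⟹ (-4) + 2q = (-1) + (-8)q ⟹ q = 3/10.

p = 3/4, q = 3/10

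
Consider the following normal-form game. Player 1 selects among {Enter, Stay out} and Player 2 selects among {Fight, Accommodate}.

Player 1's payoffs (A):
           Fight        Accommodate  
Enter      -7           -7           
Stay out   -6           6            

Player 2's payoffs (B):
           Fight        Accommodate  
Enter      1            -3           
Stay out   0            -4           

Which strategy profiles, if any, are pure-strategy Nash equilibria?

(Stay out, Fight)

Check mutual best responses: a cell is a NE iff neither player can gain by unilaterally deviating.
Player 1's best responses — vs Fight: Stay out (payoff -6); vs Accommodate: Stay out (payoff 6).
Player 2's best responses — vs Enter: Fight (payoff 1); vs Stay out: Fight (payoff 0).
The only mutual best response is (Stay out, Fight); neither player gains by switching there.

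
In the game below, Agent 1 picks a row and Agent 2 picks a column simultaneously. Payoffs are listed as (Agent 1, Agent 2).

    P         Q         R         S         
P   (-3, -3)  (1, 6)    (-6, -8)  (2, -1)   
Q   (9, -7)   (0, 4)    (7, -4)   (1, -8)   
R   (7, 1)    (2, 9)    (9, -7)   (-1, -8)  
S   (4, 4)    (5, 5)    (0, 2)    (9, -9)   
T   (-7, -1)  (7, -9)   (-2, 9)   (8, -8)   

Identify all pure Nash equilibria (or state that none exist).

There is no pure-strategy Nash equilibrium

Find each player's best response to every opponent strategy; NE are the intersections.
Agent 1's best responses — vs P: Q (payoff 9); vs Q: T (payoff 7); vs R: R (payoff 9); vs S: S (payoff 9).
Agent 2's best responses — vs P: Q (payoff 6); vs Q: Q (payoff 4); vs R: Q (payoff 9); vs S: Q (payoff 5); vs T: R (payoff 9).
No cell has both players best-responding. For instance, Agent 1's best reply to P is Q, but against Q Agent 2 prefers Q over P.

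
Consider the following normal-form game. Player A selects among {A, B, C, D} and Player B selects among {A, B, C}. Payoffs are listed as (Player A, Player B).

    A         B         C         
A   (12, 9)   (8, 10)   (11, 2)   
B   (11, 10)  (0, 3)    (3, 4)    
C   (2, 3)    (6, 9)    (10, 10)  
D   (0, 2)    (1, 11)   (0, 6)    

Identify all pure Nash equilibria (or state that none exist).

(A, B)

Check mutual best responses: a cell is a NE iff neither player can gain by unilaterally deviating.
Player A's best responses — vs A: A (payoff 12); vs B: A (payoff 8); vs C: A (payoff 11).
Player B's best responses — vs A: B (payoff 10); vs B: A (payoff 10); vs C: C (payoff 10); vs D: B (payoff 11).
The only mutual best response is (A, B); neither player gains by switching there.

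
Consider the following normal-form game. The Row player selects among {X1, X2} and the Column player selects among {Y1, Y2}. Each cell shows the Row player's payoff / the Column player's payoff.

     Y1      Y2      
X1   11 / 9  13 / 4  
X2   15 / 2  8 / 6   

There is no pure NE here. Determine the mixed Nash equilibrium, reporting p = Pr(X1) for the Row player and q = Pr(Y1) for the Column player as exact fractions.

p = 4/9, q = 5/9

In a mixed NE each player is indifferent between their pure strategies, so the opponent's mix sets the indifference.
The Column player indifferent between Y1 and Y2: p·9 + (1−p)·2 = p·4 + (1−p)·6 ⟹ 2 + 7p = 6 + (-2)p ⟹ p = 4/9.
The Row player indifferent between X1 and X2: q·11 + (1−q)·13 = q·15 + (1−q)·8 ⟹ 13 + (-2)q = 8 + 7q ⟹ q = 5/9.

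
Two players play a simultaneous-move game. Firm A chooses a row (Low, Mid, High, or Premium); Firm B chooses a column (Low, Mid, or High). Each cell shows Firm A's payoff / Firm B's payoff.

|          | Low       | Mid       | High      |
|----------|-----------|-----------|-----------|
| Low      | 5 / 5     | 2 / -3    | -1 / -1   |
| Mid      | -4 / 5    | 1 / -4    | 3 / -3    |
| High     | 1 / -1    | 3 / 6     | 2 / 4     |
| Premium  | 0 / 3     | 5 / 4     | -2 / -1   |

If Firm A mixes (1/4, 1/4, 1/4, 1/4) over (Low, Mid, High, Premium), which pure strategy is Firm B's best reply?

Low

Compute Firm B's expected payoff from each pure strategy against the given mix.
Low: (1/4)·5 + (1/4)·5 + (1/4)·(-1) + (1/4)·3 = 3
Mid: (1/4)·(-3) + (1/4)·(-4) + (1/4)·6 + (1/4)·4 = 3/4
High: (1/4)·(-1) + (1/4)·(-3) + (1/4)·4 + (1/4)·(-1) = -1/4
Highest expected payoff is 3, from Low.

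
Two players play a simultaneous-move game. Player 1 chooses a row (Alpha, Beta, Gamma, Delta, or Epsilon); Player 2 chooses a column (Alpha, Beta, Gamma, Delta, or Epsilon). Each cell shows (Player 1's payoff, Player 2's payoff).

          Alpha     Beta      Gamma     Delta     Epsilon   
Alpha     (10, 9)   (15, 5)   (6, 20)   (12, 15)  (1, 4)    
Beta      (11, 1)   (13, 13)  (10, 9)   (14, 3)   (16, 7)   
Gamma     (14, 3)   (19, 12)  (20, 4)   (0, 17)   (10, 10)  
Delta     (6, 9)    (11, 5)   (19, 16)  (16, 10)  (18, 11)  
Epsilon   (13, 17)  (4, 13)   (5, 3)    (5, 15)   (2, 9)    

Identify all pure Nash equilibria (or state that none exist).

A profile is a Nash equilibrium when each player is best-responding to the other.
Player 1's best responses — vs Alpha: Gamma (payoff 14); vs Beta: Gamma (payoff 19); vs Gamma: Gamma (payoff 20); vs Delta: Delta (payoff 16); vs Epsilon: Delta (payoff 18).
Player 2's best responses — vs Alpha: Gamma (payoff 20); vs Beta: Beta (payoff 13); vs Gamma: Delta (payoff 17); vs Delta: Gamma (payoff 16); vs Epsilon: Alpha (payoff 17).
No cell has both players best-responding. For instance, Player 1's best reply to Alpha is Gamma, but against Gamma Player 2 prefers Delta over Alpha.

None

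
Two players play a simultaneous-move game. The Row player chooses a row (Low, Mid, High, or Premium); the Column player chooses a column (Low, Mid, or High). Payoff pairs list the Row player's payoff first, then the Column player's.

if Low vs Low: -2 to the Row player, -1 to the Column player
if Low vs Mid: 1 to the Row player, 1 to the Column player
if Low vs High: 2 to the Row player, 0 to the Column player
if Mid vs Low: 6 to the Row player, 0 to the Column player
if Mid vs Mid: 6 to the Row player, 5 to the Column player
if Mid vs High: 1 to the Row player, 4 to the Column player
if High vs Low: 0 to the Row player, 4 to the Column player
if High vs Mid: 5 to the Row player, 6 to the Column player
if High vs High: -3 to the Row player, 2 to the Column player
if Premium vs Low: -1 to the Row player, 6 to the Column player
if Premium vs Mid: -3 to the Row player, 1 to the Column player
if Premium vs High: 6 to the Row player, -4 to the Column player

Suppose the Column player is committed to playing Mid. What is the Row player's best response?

With the Column player fixed at Mid, the Row player's payoffs are: Low → 1, Mid → 6, High → 5, Premium → -3.
The maximum is 6, achieved by Mid.

Mid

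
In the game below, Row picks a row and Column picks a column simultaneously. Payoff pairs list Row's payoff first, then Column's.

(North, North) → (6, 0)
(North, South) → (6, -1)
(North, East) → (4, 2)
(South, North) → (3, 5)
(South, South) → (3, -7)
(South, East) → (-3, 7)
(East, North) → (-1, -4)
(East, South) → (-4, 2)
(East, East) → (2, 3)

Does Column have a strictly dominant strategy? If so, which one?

East

A strategy is strictly dominant if it gives Column a strictly higher payoff than every other strategy, against every choice by the opponent.
East strictly dominates: vs North: 2 > each of {0, -1}; vs South: 7 > each of {5, -7}; vs East: 3 > each of {-4, 2}.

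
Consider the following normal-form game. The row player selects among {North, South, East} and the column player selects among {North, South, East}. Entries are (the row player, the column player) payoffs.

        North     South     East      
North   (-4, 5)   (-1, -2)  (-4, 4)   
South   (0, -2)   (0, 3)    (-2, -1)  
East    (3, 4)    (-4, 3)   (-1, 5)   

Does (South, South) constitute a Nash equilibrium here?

Holding the column player at South: the row player gets 0 from South, versus -1 from North, -4 from East. No profitable deviation for the row player.
Holding the row player at South: the column player gets 3 from South, versus -2 from North, -1 from East. No profitable deviation for the column player either.

Yes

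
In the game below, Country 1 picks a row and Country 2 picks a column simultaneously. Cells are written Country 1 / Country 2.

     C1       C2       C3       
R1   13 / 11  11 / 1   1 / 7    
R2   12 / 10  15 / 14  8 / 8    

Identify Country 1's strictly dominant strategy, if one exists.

None

Check whether one of Country 1's strategies beats all alternatives regardless of what the opponent does.
R1 is not dominant: against C2, R2 gives 15 > 11.
R2 is not dominant: against C1, R1 gives 13 > 12.
No single strategy is best against every opponent action.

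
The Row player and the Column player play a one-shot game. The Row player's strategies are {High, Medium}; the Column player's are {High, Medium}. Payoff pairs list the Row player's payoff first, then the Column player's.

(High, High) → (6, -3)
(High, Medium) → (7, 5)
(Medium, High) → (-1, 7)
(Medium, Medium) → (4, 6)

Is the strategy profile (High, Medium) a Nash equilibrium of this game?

Holding the Column player at Medium: the Row player gets 7 from High, versus 4 from Medium. No profitable deviation for the Row player.
Holding the Row player at High: the Column player gets 5 from Medium, versus -3 from High. No profitable deviation for the Column player either.

Yes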